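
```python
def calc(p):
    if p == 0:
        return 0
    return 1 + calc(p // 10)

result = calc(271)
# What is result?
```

Count of digits of 271: 3

Answer: 3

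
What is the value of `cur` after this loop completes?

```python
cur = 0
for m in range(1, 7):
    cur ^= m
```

XOR of 1 to 6
`cur` takes the values: 0 → 1 → 3 → 0 → 4 → 1 → 7

Answer: 7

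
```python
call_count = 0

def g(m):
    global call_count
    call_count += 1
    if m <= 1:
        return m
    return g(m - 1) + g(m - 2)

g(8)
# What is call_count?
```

Calls(m) = 1 + Calls(m-1) + Calls(m-2); Calls(0)=Calls(1)=1. For m=8 this gives 67.

Answer: 67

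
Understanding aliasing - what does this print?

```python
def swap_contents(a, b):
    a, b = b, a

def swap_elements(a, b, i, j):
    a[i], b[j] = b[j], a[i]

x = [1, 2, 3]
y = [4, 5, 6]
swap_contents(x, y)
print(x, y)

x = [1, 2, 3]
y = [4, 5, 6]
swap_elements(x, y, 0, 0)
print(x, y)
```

Key concept: parameter rebinding vs mutation.
Step by step:
`x = [1, 2, 3]` → x = [1, 2, 3]
`y = [4, 5, 6]` → y = [4, 5, 6]
`swap_contents(x, y)` → no visible change to tracked variables
`print(x, y)` → prints [1, 2, 3] [4, 5, 6]
`x = [1, 2, 3]` → x = [1, 2, 3]
`y = [4, 5, 6]` → y = [4, 5, 6]
`swap_elements(x, y, 0, 0)` → x = [4, 2, 3]; y = [1, 5, 6]
`print(x, y)` → prints [4, 2, 3] [1, 5, 6]

Answer:
[1, 2, 3] [4, 5, 6]
[4, 2, 3] [1, 5, 6]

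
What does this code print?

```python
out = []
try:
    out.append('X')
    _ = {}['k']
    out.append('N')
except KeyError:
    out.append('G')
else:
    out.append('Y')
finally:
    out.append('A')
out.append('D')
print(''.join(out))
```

Execution trace: 'X' (try body) → 'G' (except KeyError) → 'A' (finally) → 'D' (after the try/except). Output: XGAD

Answer: XGAD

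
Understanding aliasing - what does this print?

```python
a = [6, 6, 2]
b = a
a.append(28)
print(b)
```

Key concept: basic list aliasing.
Step by step:
`a = [6, 6, 2]` → a = [6, 6, 2]
`b = a` → b = [6, 6, 2] (same object as a)
`a.append(28)` → a = [6, 6, 2, 28] (same object as b); b = [6, 6, 2, 28] (same object as a)
`print(b)` → prints [6, 6, 2, 28]

Answer: [6, 6, 2, 28]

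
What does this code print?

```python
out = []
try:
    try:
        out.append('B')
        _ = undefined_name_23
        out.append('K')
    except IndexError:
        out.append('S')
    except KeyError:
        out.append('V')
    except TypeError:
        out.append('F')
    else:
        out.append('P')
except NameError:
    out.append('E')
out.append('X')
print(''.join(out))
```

Execution trace: 'B' (try body) → 'E' (outer except NameError) → 'X' (after the try/except). Output: BEX

Answer: BEX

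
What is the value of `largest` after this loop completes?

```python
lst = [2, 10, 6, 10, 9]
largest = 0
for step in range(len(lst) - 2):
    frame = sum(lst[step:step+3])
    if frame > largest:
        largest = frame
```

Max sum of 3-element window in [2, 10, 6, 10, 9]
`largest` takes the values: 0 → 18 → 26

Answer: 26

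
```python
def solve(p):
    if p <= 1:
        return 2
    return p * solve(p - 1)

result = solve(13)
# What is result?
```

solve(13) = 13 * 12 * 11 * 10 * 9 * 8 * 7 * 6 * 5 * 4 * 3 * 2 * 2 = 12454041600

Answer: 12454041600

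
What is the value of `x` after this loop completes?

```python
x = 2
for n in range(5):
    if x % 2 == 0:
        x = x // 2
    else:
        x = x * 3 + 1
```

Collatz-style transformation from 2
`x` takes the values: 2 → 1 → 4 → 2 → 1 → 4

Answer: 4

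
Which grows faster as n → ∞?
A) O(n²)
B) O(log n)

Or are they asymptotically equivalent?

O(n²) vs O(log n): Higher order terms dominate.

Answer: A) O(n²) grows faster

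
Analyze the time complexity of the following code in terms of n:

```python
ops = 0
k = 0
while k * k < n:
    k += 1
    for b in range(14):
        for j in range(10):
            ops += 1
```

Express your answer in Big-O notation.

Each loop level contributes: √n × 1 × 1. Multiplying the contributions gives O(√n).

Answer: O(√n)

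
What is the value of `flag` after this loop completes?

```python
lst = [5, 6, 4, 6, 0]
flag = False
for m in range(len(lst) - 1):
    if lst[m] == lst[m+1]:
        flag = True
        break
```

Check consecutive duplicates in [5, 6, 4, 6, 0]
`flag` takes the values: False

Answer: False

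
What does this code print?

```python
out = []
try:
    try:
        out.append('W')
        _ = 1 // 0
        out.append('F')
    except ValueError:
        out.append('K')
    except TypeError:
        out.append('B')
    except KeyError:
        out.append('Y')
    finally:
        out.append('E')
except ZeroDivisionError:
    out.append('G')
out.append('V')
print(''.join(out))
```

Execution trace: 'W' (try body) → 'E' (finally) → 'G' (outer except ZeroDivisionError) → 'V' (after the try/except). Output: WEGV

Answer: WEGV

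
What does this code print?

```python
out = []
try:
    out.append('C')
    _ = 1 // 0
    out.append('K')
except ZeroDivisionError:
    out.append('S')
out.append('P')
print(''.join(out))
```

Execution trace: 'C' (try body) → 'S' (except ZeroDivisionError) → 'P' (after the try/except). Output: CSP

Answer: CSP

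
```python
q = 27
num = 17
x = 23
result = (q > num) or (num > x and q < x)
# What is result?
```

Trace:
`q = 27` → q = 27
`num = 17` → num = 17
`x = 23` → x = 23
`result = (q > num) or (num > x and q < x)` → result = True
So result = True

Answer: True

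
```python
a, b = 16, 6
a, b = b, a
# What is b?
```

Trace:
`a, b = 16, 6` → a = 16; b = 6
`a, b = b, a` → a = 6; b = 16
So b = 16

Answer: 16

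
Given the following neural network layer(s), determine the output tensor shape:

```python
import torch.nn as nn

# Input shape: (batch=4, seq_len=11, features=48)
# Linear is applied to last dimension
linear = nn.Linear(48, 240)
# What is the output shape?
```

Input: (4, 11, 48) -> Output: (4, 11, 240)

Answer: (4, 11, 240)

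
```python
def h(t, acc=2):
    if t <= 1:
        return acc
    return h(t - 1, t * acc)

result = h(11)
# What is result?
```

Accumulator trace (n, acc): (11, 2) -> (10, 22) -> (9, 220) -> (8, 1980) -> (7, 15840) -> (6, 110880) -> (5, 665280) -> (4, 3326400) -> (3, 13305600) -> (2, 39916800) -> (1, 79833600) -> return 79833600

Answer: 79833600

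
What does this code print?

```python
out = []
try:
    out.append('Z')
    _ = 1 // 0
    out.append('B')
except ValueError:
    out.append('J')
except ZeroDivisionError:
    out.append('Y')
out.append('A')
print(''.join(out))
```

Execution trace: 'Z' (try body) → 'Y' (except ZeroDivisionError) → 'A' (after the try/except). Output: ZYA

Answer: ZYA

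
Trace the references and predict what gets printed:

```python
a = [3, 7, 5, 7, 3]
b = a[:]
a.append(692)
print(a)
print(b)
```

Key concept: slice [:] creates copy.
Step by step:
`a = [3, 7, 5, 7, 3]` → a = [3, 7, 5, 7, 3]
`b = a[:]` → b = [3, 7, 5, 7, 3]
`a.append(692)` → a = [3, 7, 5, 7, 3, 692]
`print(a)` → prints [3, 7, 5, 7, 3, 692]
`print(b)` → prints [3, 7, 5, 7, 3]

Answer:
[3, 7, 5, 7, 3, 692]
[3, 7, 5, 7, 3]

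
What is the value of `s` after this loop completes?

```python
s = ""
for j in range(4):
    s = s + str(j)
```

Concatenate digits 0 to 3
`s` takes the values: "" → "0" → "01" → "012" → "0123"

Answer: "0123"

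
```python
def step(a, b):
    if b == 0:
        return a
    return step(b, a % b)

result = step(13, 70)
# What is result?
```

step(13, 70) -> step(70, 13) -> step(13, 5) -> step(5, 3) -> step(3, 2) -> step(2, 1) -> step(1, 0) -> 1

Answer: 1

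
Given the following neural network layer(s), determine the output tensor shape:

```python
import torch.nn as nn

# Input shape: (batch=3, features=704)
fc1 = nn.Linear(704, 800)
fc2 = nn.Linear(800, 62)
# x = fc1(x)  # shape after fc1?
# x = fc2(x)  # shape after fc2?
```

Input: (3, 704) -> after fc1: (3, 800) -> Output: (3, 62)

Answer: (3, 62)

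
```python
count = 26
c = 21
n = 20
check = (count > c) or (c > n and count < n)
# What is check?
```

Trace:
`count = 26` → count = 26
`c = 21` → c = 21
`n = 20` → n = 20
`check = (count > c) or (c > n and count < n)` → check = True
So check = True

Answer: True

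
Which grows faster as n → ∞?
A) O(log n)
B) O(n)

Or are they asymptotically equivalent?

O(log n) vs O(n): Higher order terms dominate.

Answer: B) O(n) grows faster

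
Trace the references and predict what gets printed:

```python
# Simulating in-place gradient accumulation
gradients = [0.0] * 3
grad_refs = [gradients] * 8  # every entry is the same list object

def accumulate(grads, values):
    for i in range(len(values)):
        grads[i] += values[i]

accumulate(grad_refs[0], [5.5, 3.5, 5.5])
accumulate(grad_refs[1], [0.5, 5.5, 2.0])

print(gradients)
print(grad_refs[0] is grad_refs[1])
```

Key concept: gradient accumulation aliasing.
Step by step:
`gradients = [0.0] * 3` → gradients = [0.0, 0.0, 0.0]
`grad_refs = [gradients] * 8` → grad_refs = [[0.0, 0.0, 0.0], [0.0, 0.0, 0.0], [0.0, 0.0, 0.0], [0.0, 0.0, 0.0], [0.0, 0.0, 0.0], [0.0, 0.0, 0.0], [0.0, 0.0, 0.0], [0.0, 0.0, 0.0]]
`accumulate(grad_refs[0], [5.5, 3.5, 5.5])` → gradients = [5.5, 3.5, 5.5]; grad_refs = [[5.5, 3.5, 5.5], [5.5, 3.5, 5.5], [5.5, 3.5, 5.5], [5.5, 3.5, 5.5], [5.5, 3.5, 5.5], [5.5, 3.5, 5.5], [5.5, 3.5, 5.5], [5.5, 3.5, 5.5]]
`accumulate(grad_refs[1], [0.5, 5.5, 2.0])` → gradients = [6.0, 9.0, 7.5]; grad_refs = [[6.0, 9.0, 7.5], [6.0, 9.0, 7.5], [6.0, 9.0, 7.5], [6.0, 9.0, 7.5], [6.0, 9.0, 7.5], [6.0, 9.0, 7.5], [6.0, 9.0, 7.5], [6.0, 9.0, 7.5]]
`print(gradients)` → prints [6.0, 9.0, 7.5]
`print(grad_refs[0] is grad_refs[1])` → prints True

Answer:
[6.0, 9.0, 7.5]
True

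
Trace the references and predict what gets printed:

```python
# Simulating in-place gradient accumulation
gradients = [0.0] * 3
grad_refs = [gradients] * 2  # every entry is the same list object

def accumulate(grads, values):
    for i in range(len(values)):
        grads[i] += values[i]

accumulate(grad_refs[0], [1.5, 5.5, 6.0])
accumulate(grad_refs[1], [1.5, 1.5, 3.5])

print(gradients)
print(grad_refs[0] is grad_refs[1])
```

Key concept: gradient accumulation aliasing.
Step by step:
`gradients = [0.0] * 3` → gradients = [0.0, 0.0, 0.0]
`grad_refs = [gradients] * 2` → grad_refs = [[0.0, 0.0, 0.0], [0.0, 0.0, 0.0]]
`accumulate(grad_refs[0], [1.5, 5.5, 6.0])` → gradients = [1.5, 5.5, 6.0]; grad_refs = [[1.5, 5.5, 6.0], [1.5, 5.5, 6.0]]
`accumulate(grad_refs[1], [1.5, 1.5, 3.5])` → gradients = [3.0, 7.0, 9.5]; grad_refs = [[3.0, 7.0, 9.5], [3.0, 7.0, 9.5]]
`print(gradients)` → prints [3.0, 7.0, 9.5]
`print(grad_refs[0] is grad_refs[1])` → prints True

Answer:
[3.0, 7.0, 9.5]
True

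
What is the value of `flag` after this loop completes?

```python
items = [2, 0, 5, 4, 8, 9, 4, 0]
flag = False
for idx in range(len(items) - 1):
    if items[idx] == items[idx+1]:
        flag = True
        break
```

Check consecutive duplicates in [2, 0, 5, 4, 8, 9, 4, 0]
`flag` takes the values: False

Answer: False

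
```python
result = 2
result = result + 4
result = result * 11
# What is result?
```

Trace:
`result = 2` → result = 2
`result = result + 4` → result = 6
`result = result * 11` → result = 66
So result = 66

Answer: 66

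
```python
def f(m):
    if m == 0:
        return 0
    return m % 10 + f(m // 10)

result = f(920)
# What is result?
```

Sum of digits of 920: 0 + 2 + 9 = 11

Answer: 11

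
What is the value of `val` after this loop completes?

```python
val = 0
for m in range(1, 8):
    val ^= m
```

XOR of 1 to 7
`val` takes the values: 0 → 1 → 3 → 0 → 4 → 1 → 7 → 0

Answer: 0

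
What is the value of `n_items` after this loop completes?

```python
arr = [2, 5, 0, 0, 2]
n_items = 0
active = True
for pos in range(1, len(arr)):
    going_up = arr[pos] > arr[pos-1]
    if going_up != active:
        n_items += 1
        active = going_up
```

Count direction changes in [2, 5, 0, 0, 2]
`n_items` takes the values: 0 → 1 → 2

Answer: 2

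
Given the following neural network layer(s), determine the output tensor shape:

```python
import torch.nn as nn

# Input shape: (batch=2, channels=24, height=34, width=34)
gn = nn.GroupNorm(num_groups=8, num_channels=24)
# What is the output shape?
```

Input: (2, 24, 34, 34) -> Output: (2, 24, 34, 34)

Answer: (2, 24, 34, 34)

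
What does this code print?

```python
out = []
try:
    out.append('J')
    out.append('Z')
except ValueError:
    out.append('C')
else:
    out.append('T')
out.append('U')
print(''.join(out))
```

Execution trace: 'J' (try body) → 'Z' (try body, no exception) → 'T' (else) → 'U' (after the try/except). Output: JZTU

Answer: JZTU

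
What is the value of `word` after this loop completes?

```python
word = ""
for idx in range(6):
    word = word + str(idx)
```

Concatenate digits 0 to 5
`word` takes the values: "" → "0" → "01" → "012" → "0123" → "01234" → "012345"

Answer: "012345"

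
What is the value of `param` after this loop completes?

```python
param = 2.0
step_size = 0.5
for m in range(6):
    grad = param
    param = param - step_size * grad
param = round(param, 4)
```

Gradient descent: w = 2.0 * (1 - 0.5)^6
`param` takes the values: 2.0 → 1.0 → 0.5 → 0.25 → 0.125 → 0.0625 → 0.03125 → 0.0312

Answer: 0.0312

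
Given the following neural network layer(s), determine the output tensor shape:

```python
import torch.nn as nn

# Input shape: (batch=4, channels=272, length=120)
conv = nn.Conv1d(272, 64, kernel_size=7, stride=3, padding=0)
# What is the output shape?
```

Input: (4, 272, 120) -> Output: (4, 64, 38)

Answer: (4, 64, 38)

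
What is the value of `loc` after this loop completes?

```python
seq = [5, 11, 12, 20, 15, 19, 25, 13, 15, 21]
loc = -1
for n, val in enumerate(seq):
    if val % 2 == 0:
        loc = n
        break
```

First even number index in [5, 11, 12, 20, 15, 19, 25, 13, 15, 21]
`loc` takes the values: -1 → 2

Answer: 2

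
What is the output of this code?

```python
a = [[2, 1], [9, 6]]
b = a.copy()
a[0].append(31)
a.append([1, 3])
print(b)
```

Key concept: shallow copy with nested lists.
Step by step:
`a = [[2, 1], [9, 6]]` → a = [[2, 1], [9, 6]]
`b = a.copy()` → b = [[2, 1], [9, 6]]
`a[0].append(31)` → a = [[2, 1, 31], [9, 6]]; b = [[2, 1, 31], [9, 6]]
`a.append([1, 3])` → a = [[2, 1, 31], [9, 6], [1, 3]]
`print(b)` → prints [[2, 1, 31], [9, 6]]

Answer: [[2, 1, 31], [9, 6]]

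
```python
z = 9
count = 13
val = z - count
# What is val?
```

Trace:
`z = 9` → z = 9
`count = 13` → count = 13
`val = z - count` → val = -4
So val = -4

Answer: -4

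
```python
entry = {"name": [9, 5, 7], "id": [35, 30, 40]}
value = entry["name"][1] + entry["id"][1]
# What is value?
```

Trace:
`entry = {"name": [9, 5, 7], "id": [35, 30, 40]}` → entry = {'name': [9, 5, 7], 'id': [35, 30, 40]}
`value = entry["name"][1] + entry["id"][1]` → value = 35
So value = 35

Answer: 35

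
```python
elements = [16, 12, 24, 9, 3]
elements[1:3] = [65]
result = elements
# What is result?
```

Trace:
`elements = [16, 12, 24, 9, 3]` → elements = [16, 12, 24, 9, 3]
`elements[1:3] = [65]` → elements = [16, 65, 9, 3]
`result = elements` → result = [16, 65, 9, 3]
So result = [16, 65, 9, 3]

Answer: [16, 65, 9, 3]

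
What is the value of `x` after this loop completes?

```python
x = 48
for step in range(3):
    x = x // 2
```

Halve 3 times: 48 // 2^3 = 6
`x` takes the values: 48 → 24 → 12 → 6

Answer: 6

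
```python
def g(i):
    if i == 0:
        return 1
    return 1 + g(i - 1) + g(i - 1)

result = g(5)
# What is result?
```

g(i) = 1 + 2·g(i-1), g(0)=1. Closed form: (1+1)·2^5 - 1 = 63.

Answer: 63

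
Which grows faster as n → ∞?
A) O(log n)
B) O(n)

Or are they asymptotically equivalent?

O(log n) vs O(n): Higher order terms dominate.

Answer: B) O(n) grows faster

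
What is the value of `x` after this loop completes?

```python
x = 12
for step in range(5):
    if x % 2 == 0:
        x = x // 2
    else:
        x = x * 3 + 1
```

Collatz-style transformation from 12
`x` takes the values: 12 → 6 → 3 → 10 → 5 → 16

Answer: 16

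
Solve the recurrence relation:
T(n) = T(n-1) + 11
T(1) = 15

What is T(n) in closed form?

Unrolling: T(n) = T(1) + 11·(n-1) = 15 + 11(n-1) = 11n + 4.

Answer: T(n) = 11n + 4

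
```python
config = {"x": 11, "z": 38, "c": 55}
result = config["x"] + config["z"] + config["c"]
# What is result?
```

Trace:
`config = {"x": 11, "z": 38, "c": 55}` → config = {'x': 11, 'z': 38, 'c': 55}
`result = config["x"] + config["z"] + config["c"]` → result = 104
So result = 104

Answer: 104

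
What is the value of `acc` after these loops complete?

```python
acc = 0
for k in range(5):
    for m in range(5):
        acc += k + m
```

Sum of all k+m for k,m in 5x5
`acc` takes the values: 0 → 1 → 3 → 6 → 10 → 11 → 13 → 16 → 20 → 25 → 27 → 30 → 34 → 39 → 45 → 48 → 52 → 57 → 63 → 70 → 74 → 79 → 85 → 92 → 100

Answer: 100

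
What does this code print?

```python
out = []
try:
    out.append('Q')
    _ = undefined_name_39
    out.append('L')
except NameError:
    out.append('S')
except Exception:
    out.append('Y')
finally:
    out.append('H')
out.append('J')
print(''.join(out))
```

Execution trace: 'Q' (try body) → 'S' (except NameError) → 'H' (finally) → 'J' (after the try/except). Output: QSHJ

Answer: QSHJ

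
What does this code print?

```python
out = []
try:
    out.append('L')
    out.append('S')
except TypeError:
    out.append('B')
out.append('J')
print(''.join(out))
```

Execution trace: 'L' (try body) → 'S' (try body, no exception) → 'J' (after the try/except). Output: LSJ

Answer: LSJ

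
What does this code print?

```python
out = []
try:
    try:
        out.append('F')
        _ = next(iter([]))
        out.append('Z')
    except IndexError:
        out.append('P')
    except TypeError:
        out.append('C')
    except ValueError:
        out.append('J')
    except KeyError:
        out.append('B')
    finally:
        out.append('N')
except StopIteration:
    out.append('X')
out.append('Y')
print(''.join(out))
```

Execution trace: 'F' (try body) → 'N' (finally) → 'X' (outer except StopIteration) → 'Y' (after the try/except). Output: FNXY

Answer: FNXY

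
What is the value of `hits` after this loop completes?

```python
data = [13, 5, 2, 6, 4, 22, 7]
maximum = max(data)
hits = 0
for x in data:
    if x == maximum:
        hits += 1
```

Count of max value 22 in [13, 5, 2, 6, 4, 22, 7]
`hits` takes the values: 0 → 1

Answer: 1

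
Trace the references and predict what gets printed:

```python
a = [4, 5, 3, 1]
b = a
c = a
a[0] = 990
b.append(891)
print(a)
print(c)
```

Key concept: multiple aliases.
Step by step:
`a = [4, 5, 3, 1]` → a = [4, 5, 3, 1]
`b = a` → b = [4, 5, 3, 1] (same object as a)
`c = a` → c = [4, 5, 3, 1] (same object as a, b)
`a[0] = 990` → a = [990, 5, 3, 1] (same object as b, c); b = [990, 5, 3, 1] (same object as a, c); c = [990, 5, 3, 1] (same object as a, b)
`b.append(891)` → a = [990, 5, 3, 1, 891] (same object as b, c); b = [990, 5, 3, 1, 891] (same object as a, c); c = [990, 5, 3, 1, 891] (same object as a, b)
`print(a)` → prints [990, 5, 3, 1, 891]
`print(c)` → prints [990, 5, 3, 1, 891]

Answer:
[990, 5, 3, 1, 891]
[990, 5, 3, 1, 891]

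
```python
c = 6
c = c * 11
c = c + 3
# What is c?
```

Trace:
`c = 6` → c = 6
`c = c * 11` → c = 66
`c = c + 3` → c = 69
So c = 69

Answer: 69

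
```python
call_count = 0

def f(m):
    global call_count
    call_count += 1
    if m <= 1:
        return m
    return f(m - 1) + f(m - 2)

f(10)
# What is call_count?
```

Calls(m) = 1 + Calls(m-1) + Calls(m-2); Calls(0)=Calls(1)=1. For m=10 this gives 177.

Answer: 177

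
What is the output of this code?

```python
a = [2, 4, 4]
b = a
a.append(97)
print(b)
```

Key concept: basic list aliasing.
Step by step:
`a = [2, 4, 4]` → a = [2, 4, 4]
`b = a` → b = [2, 4, 4] (same object as a)
`a.append(97)` → a = [2, 4, 4, 97] (same object as b); b = [2, 4, 4, 97] (same object as a)
`print(b)` → prints [2, 4, 4, 97]

Answer: [2, 4, 4, 97]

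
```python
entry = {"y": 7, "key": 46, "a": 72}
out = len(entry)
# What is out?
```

Trace:
`entry = {"y": 7, "key": 46, "a": 72}` → entry = {'y': 7, 'key': 46, 'a': 72}
`out = len(entry)` → out = 3
So out = 3

Answer: 3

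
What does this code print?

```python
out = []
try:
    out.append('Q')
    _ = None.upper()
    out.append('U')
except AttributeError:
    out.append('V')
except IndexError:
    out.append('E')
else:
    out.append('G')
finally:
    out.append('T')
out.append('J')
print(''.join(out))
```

Execution trace: 'Q' (try body) → 'V' (except AttributeError) → 'T' (finally) → 'J' (after the try/except). Output: QVTJ

Answer: QVTJ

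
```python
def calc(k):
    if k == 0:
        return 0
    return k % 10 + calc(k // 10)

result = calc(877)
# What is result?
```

Sum of digits of 877: 7 + 7 + 8 = 22

Answer: 22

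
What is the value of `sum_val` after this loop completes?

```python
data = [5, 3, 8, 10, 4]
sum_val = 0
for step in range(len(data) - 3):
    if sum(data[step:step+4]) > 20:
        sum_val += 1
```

Count windows with sum > 20
`sum_val` takes the values: 0 → 1 → 2

Answer: 2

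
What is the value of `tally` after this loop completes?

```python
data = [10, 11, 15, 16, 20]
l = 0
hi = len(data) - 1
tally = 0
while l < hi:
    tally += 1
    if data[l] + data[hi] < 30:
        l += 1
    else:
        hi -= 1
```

Steps to find pair summing to 30
`tally` takes the values: 0 → 1 → 2 → 3 → 4

Answer: 4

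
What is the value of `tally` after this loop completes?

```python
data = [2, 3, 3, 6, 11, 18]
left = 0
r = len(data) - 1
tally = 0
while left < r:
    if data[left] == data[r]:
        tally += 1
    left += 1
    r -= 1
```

Count matching pairs from ends
`tally` takes the values: 0

Answer: 0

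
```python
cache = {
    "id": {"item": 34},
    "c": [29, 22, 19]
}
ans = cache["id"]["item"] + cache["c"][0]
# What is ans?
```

Trace:
`cache = { ...` → cache = {'id': {'item': 34}, 'c': [29, 22, 19]}
`ans = cache["id"]["item"] + cache["c"][0]` → ans = 63
So ans = 63

Answer: 63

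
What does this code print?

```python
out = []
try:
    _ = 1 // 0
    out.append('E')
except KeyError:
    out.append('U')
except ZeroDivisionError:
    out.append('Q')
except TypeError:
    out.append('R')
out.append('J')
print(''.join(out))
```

Execution trace: 'Q' (except ZeroDivisionError) → 'J' (after the try/except). Output: QJ

Answer: QJ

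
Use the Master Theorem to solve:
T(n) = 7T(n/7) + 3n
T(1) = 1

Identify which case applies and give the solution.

a=7, b=7, f(n)=3n. log_7(7) = 1. Since c=1 = 1, Case 2 applies: T(n) = Θ(n^log_b(a) · log n) = O(n log n).

Answer: O(n log n) - Case 2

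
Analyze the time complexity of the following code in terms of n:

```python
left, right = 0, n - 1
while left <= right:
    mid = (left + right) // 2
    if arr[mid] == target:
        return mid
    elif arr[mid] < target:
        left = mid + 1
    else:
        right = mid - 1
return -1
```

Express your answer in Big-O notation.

This is Binary search in a sorted array. Time complexity: O(log n).

Answer: O(log n)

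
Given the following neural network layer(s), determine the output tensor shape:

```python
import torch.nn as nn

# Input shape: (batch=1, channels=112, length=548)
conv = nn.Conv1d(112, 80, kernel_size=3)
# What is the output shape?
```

Input: (1, 112, 548) -> Output: (1, 80, 546)

Answer: (1, 80, 546)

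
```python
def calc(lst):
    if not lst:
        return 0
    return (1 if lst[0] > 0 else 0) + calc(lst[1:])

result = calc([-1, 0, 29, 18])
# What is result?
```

Count of positive elements in [-1, 0, 29, 18] = 2

Answer: 2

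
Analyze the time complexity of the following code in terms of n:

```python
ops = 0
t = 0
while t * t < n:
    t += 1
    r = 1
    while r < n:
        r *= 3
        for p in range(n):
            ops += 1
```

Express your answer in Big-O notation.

Each loop level contributes: √n × log n × n. Multiplying the contributions gives O(n√n log n).

Answer: O(n√n log n)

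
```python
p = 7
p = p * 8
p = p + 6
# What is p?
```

Trace:
`p = 7` → p = 7
`p = p * 8` → p = 56
`p = p + 6` → p = 62
So p = 62

Answer: 62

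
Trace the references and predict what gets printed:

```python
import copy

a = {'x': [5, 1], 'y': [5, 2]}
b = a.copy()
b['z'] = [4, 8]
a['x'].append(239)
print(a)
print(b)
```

Key concept: shallow copy of dict with mutable values.
Step by step:
`a = {'x': [5, 1], 'y': [5, 2]}` → a = {'x': [5, 1], 'y': [5, 2]}
`b = a.copy()` → b = {'x': [5, 1], 'y': [5, 2]}
`b['z'] = [4, 8]` → b = {'x': [5, 1], 'y': [5, 2], 'z': [4, 8]}
`a['x'].append(239)` → a = {'x': [5, 1, 239], 'y': [5, 2]}; b = {'x': [5, 1, 239], 'y': [5, 2], 'z': [4, 8]}
`print(a)` → prints {'x': [5, 1, 239], 'y': [5, 2]}
`print(b)` → prints {'x': [5, 1, 239], 'y': [5, 2], 'z': [4, 8]}

Answer:
{'x': [5, 1, 239], 'y': [5, 2]}
{'x': [5, 1, 239], 'y': [5, 2], 'z': [4, 8]}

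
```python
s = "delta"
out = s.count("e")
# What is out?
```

Trace:
`s = "delta"` → s = 'delta'
`out = s.count("e")` → out = 1
So out = 1

Answer: 1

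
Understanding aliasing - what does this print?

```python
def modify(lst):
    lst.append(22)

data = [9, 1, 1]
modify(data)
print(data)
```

Key concept: function modifies passed list.
Step by step:
`data = [9, 1, 1]` → data = [9, 1, 1]
`modify(data)` → data = [9, 1, 1, 22]
`print(data)` → prints [9, 1, 1, 22]

Answer: [9, 1, 1, 22]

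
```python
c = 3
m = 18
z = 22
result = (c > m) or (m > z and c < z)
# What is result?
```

Trace:
`c = 3` → c = 3
`m = 18` → m = 18
`z = 22` → z = 22
`result = (c > m) or (m > z and c < z)` → result = False
So result = False

Answer: False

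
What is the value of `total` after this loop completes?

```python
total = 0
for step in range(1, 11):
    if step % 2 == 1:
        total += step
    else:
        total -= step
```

Add odd, subtract even
`total` takes the values: 0 → 1 → -1 → 2 → -2 → 3 → -3 → 4 → -4 → 5 → -5

Answer: -5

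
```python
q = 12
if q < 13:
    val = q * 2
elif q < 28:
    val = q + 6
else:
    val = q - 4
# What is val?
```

Trace:
`q = 12` → q = 12
`if q < 13: ...` → q < 13 is True → val = 24
So val = 24

Answer: 24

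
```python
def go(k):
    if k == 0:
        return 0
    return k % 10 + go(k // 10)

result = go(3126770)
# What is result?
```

Sum of digits of 3126770: 0 + 7 + 7 + 6 + 2 + 1 + 3 = 26

Answer: 26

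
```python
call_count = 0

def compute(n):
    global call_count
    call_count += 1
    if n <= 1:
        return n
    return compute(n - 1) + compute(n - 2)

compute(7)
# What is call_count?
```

Calls(n) = 1 + Calls(n-1) + Calls(n-2); Calls(0)=Calls(1)=1. For n=7 this gives 41.

Answer: 41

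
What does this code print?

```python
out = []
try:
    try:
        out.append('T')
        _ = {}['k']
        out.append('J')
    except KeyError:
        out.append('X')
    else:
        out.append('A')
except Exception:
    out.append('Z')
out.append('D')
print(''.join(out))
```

Execution trace: 'T' (inner try body) → 'X' (inner except KeyError) → 'D' (after the try/except). Output: TXD

Answer: TXD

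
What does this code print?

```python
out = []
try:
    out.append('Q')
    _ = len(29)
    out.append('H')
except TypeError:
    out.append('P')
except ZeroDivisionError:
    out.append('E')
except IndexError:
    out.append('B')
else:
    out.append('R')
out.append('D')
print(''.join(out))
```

Execution trace: 'Q' (try body) → 'P' (except TypeError) → 'D' (after the try/except). Output: QPD

Answer: QPD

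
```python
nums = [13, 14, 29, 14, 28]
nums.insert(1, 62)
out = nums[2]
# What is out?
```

Trace:
`nums = [13, 14, 29, 14, 28]` → nums = [13, 14, 29, 14, 28]
`nums.insert(1, 62)` → nums = [13, 62, 14, 29, 14, 28]
`out = nums[2]` → out = 14
So out = 14

Answer: 14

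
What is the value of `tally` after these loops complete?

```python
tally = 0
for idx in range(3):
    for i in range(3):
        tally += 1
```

3 * 3 = 9
`tally` takes the values: 0 → 1 → 2 → 3 → 4 → 5 → 6 → 7 → 8 → 9

Answer: 9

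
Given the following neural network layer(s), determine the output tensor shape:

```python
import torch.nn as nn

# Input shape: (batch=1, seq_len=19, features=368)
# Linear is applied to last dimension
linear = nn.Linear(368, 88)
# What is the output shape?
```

Input: (1, 19, 368) -> Output: (1, 19, 88)

Answer: (1, 19, 88)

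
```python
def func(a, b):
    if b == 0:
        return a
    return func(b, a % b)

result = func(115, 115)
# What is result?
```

func(115, 115) -> func(115, 0) -> 115

Answer: 115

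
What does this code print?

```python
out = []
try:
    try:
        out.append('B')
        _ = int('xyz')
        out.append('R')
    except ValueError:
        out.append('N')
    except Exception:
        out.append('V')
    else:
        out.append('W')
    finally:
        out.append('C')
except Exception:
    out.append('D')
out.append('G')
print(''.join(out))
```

Execution trace: 'B' (inner try body) → 'N' (inner except ValueError) → 'C' (inner finally) → 'G' (after the try/except). Output: BNCG

Answer: BNCG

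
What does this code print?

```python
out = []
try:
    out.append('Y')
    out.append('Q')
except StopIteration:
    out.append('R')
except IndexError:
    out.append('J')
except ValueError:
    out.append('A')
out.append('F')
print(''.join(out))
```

Execution trace: 'Y' (try body) → 'Q' (try body, no exception) → 'F' (after the try/except). Output: YQF

Answer: YQF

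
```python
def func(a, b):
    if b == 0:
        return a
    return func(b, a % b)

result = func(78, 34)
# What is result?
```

func(78, 34) -> func(34, 10) -> func(10, 4) -> func(4, 2) -> func(2, 0) -> 2

Answer: 2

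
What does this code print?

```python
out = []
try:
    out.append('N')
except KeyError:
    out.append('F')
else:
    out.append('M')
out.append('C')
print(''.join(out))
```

Execution trace: 'N' (try body, no exception) → 'M' (else) → 'C' (after the try/except). Output: NMC

Answer: NMC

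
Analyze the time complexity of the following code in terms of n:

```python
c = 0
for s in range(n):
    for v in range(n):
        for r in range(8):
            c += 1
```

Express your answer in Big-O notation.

Each loop level contributes: n × n × 1. Multiplying the contributions gives O(n^2).

Answer: O(n^2)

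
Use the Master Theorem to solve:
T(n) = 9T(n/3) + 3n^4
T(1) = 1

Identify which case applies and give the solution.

a=9, b=3, f(n)=3n^4. log_3(9) = 2. Since c=4 > 2 and the regularity condition holds (9(n/3)^4 = (9/3^4)n^4 with 9/3^4 < 1), Case 3 applies: T(n) = Θ(f(n)) = O(n^4).

Answer: O(n^4) - Case 3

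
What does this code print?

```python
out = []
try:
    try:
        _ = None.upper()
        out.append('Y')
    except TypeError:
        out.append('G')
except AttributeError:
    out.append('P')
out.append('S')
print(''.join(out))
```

Execution trace: 'P' (outer except AttributeError) → 'S' (after the try/except). Output: PS

Answer: PS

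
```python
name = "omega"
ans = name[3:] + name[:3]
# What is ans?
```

Trace:
`name = "omega"` → name = 'omega'
`ans = name[3:] + name[:3]` → ans = 'gaome'
So ans = 'gaome'

Answer: 'gaome'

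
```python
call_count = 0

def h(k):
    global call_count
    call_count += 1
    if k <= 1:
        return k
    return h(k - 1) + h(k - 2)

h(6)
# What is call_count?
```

Calls(k) = 1 + Calls(k-1) + Calls(k-2); Calls(0)=Calls(1)=1. For k=6 this gives 25.

Answer: 25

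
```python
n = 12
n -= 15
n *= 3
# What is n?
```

Trace:
`n = 12` → n = 12
`n -= 15` → n = -3
`n *= 3` → n = -9
So n = -9

Answer: -9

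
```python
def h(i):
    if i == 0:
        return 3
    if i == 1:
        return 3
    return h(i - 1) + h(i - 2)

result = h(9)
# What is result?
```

Build up from base cases: h(0)=3, h(1)=3, h(2)=6, h(3)=9, h(4)=15, h(5)=24, h(6)=39, ..., h(9)=165

Answer: 165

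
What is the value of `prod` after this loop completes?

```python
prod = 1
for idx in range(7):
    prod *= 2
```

2^7 = 128
`prod` takes the values: 1 → 2 → 4 → 8 → 16 → 32 → 64 → 128

Answer: 128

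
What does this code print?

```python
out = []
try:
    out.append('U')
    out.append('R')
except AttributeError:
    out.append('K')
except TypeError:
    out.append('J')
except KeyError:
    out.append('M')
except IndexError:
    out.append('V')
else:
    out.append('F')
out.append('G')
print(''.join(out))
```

Execution trace: 'U' (try body) → 'R' (try body, no exception) → 'F' (else) → 'G' (after the try/except). Output: URFG

Answer: URFG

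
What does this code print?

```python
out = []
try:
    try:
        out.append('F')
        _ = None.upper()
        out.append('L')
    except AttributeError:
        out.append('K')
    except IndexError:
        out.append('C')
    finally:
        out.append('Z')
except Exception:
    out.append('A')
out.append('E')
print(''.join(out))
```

Execution trace: 'F' (inner try body) → 'K' (inner except AttributeError) → 'Z' (inner finally) → 'E' (after the try/except). Output: FKZE

Answer: FKZE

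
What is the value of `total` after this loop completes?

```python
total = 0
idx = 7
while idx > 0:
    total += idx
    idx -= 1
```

Sum 7 down to 1
`total` takes the values: 0 → 7 → 13 → 18 → 22 → 25 → 27 → 28

Answer: 28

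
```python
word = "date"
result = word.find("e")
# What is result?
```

Trace:
`word = "date"` → word = 'date'
`result = word.find("e")` → result = 3
So result = 3

Answer: 3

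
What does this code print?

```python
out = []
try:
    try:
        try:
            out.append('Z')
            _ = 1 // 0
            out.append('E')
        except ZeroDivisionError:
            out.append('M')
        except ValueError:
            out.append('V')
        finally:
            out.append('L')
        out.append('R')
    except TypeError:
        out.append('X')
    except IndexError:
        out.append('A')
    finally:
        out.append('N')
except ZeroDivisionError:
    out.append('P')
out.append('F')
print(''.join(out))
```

Execution trace: 'Z' (inner try body) → 'M' (inner except ZeroDivisionError) → 'L' (inner finally) → 'R' (try body, no exception) → 'N' (finally) → 'F' (after the try/except). Output: ZMLRNF

Answer: ZMLRNF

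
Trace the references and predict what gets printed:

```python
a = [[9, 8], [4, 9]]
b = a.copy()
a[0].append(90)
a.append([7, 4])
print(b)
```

Key concept: shallow copy with nested lists.
Step by step:
`a = [[9, 8], [4, 9]]` → a = [[9, 8], [4, 9]]
`b = a.copy()` → b = [[9, 8], [4, 9]]
`a[0].append(90)` → a = [[9, 8, 90], [4, 9]]; b = [[9, 8, 90], [4, 9]]
`a.append([7, 4])` → a = [[9, 8, 90], [4, 9], [7, 4]]
`print(b)` → prints [[9, 8, 90], [4, 9]]

Answer: [[9, 8, 90], [4, 9]]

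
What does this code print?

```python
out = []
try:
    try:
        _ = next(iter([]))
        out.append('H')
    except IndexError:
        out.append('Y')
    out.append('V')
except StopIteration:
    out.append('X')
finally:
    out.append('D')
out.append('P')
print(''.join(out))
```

Execution trace: 'X' (except StopIteration) → 'D' (finally) → 'P' (after the try/except). Output: XDP

Answer: XDP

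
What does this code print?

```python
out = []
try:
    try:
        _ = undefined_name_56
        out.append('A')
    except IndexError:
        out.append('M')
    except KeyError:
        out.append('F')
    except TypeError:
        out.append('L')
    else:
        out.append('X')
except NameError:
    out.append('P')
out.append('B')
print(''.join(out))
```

Execution trace: 'P' (outer except NameError) → 'B' (after the try/except). Output: PB

Answer: PB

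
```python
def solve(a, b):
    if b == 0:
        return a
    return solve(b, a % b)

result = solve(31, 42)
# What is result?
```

solve(31, 42) -> solve(42, 31) -> solve(31, 11) -> solve(11, 9) -> solve(9, 2) -> solve(2, 1) -> solve(1, 0) -> 1

Answer: 1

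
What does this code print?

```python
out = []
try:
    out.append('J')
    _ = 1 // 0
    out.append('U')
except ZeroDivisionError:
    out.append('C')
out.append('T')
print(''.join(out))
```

Execution trace: 'J' (try body) → 'C' (except ZeroDivisionError) → 'T' (after the try/except). Output: JCT

Answer: JCT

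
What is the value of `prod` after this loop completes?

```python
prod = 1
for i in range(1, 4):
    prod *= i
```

3! = 6
`prod` takes the values: 1 → 2 → 6

Answer: 6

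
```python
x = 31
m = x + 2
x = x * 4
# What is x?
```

Trace:
`x = 31` → x = 31
`m = x + 2` → m = 33
`x = x * 4` → x = 124
So x = 124

Answer: 124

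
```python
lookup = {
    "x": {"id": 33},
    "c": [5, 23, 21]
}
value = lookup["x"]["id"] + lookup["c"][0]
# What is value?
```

Trace:
`lookup = { ...` → lookup = {'x': {'id': 33}, 'c': [5, 23, 21]}
`value = lookup["x"]["id"] + lookup["c"][0]` → value = 38
So value = 38

Answer: 38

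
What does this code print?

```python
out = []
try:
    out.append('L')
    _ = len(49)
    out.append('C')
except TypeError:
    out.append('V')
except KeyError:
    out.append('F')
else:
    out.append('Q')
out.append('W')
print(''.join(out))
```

Execution trace: 'L' (try body) → 'V' (except TypeError) → 'W' (after the try/except). Output: LVW

Answer: LVW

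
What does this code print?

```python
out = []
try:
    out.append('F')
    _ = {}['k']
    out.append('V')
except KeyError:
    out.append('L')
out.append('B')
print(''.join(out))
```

Execution trace: 'F' (try body) → 'L' (except KeyError) → 'B' (after the try/except). Output: FLB

Answer: FLB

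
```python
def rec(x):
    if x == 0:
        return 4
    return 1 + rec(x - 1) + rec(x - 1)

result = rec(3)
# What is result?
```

rec(x) = 1 + 2·rec(x-1), rec(0)=4. Closed form: (4+1)·2^3 - 1 = 39.

Answer: 39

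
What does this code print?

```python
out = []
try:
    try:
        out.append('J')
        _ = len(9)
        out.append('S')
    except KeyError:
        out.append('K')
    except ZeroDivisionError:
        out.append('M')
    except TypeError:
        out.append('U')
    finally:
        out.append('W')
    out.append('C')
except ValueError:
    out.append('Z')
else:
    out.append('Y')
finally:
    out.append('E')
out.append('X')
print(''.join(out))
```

Execution trace: 'J' (inner try body) → 'U' (inner except TypeError) → 'W' (inner finally) → 'C' (try body, no exception) → 'Y' (else) → 'E' (finally) → 'X' (after the try/except). Output: JUWCYEX

Answer: JUWCYEX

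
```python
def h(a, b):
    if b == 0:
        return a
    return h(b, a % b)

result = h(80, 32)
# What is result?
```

h(80, 32) -> h(32, 16) -> h(16, 0) -> 16

Answer: 16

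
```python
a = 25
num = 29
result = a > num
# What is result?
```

Trace:
`a = 25` → a = 25
`num = 29` → num = 29
`result = a > num` → result = False
So result = False

Answer: False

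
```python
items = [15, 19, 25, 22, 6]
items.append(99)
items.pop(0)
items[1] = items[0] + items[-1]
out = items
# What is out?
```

Trace:
`items = [15, 19, 25, 22, 6]` → items = [15, 19, 25, 22, 6]
`items.append(99)` → items = [15, 19, 25, 22, 6, 99]
`items.pop(0)` → items = [19, 25, 22, 6, 99]
`items[1] = items[0] + items[-1]` → items = [19, 118, 22, 6, 99]
`out = items` → out = [19, 118, 22, 6, 99]
So out = [19, 118, 22, 6, 99]

Answer: [19, 118, 22, 6, 99]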